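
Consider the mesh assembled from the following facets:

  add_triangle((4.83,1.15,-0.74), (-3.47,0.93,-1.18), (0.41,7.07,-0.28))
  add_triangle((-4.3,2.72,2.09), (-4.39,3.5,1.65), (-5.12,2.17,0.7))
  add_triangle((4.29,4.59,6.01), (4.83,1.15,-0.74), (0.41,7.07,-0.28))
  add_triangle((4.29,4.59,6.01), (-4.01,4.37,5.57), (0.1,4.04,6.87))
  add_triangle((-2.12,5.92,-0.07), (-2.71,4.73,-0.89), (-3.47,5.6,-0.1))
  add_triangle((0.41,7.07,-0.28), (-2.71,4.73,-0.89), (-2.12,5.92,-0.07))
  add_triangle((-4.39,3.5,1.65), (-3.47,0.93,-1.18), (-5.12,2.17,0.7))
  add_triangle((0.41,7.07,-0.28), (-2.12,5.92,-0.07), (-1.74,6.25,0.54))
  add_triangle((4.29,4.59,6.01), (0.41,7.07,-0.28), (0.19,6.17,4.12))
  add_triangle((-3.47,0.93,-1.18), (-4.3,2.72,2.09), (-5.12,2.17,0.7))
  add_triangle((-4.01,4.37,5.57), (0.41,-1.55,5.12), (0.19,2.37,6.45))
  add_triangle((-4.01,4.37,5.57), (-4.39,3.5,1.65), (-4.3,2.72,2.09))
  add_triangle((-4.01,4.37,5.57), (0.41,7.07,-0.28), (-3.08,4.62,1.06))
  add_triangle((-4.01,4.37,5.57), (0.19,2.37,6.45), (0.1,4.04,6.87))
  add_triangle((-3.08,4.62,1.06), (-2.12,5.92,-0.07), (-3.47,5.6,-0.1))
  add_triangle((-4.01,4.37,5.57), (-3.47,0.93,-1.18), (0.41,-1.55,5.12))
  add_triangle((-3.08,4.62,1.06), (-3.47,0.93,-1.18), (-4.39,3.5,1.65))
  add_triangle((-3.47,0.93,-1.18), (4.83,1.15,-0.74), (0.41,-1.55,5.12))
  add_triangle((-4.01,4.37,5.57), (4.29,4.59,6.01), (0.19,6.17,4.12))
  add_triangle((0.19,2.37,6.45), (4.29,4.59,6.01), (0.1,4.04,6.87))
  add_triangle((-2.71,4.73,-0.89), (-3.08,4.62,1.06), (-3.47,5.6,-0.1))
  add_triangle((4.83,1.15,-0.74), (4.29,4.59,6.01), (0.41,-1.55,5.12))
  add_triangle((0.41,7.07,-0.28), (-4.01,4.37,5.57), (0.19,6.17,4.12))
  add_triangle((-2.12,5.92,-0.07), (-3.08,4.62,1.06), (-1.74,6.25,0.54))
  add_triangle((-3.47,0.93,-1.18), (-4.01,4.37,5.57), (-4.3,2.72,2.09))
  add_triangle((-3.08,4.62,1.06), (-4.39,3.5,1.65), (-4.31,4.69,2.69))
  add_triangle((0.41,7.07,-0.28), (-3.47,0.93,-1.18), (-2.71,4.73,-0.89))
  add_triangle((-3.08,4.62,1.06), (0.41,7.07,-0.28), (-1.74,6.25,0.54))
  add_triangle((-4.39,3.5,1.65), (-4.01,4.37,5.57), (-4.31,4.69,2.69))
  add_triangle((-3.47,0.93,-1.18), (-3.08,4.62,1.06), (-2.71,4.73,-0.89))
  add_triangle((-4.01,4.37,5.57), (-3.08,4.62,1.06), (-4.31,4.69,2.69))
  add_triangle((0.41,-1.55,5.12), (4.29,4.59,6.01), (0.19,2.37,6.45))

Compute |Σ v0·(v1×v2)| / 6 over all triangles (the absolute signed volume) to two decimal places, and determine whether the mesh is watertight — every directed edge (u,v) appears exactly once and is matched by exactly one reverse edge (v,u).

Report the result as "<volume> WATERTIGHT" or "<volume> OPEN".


249.17 WATERTIGHT

Per-triangle v0·(v1×v2)/6:
  t1: +9.3000
  t2: +1.2973
  t3: +38.0457
  t4: +10.2119
  t5: +1.1714
  t6: +2.6179
  t7: +1.8301
  t8: +1.8785
  t9: +21.9175
  t10: -0.5741
  t11: +14.7494
  t12: +2.5120
  t13: +16.4119
  t14: +6.5453
  t15: +1.6582
  t16: +15.2666
  t17: +4.0653
  t18: -5.0569
  t19: +23.8655
  t20: +6.9636
  t21: -0.0722
  t22: +23.7317
  t23: +20.7898
  t24: +1.4114
  t25: -0.4840
  t26: +1.7842
  t27: +1.1022
  t28: -0.0274
  t29: +2.8087
  t30: +4.8103
  t31: +2.7988
  t32: +15.8348
Σ = +249.1651 → |volume| = 249.17

Directed edges: 96 total, each appears once with its reverse present → watertight.


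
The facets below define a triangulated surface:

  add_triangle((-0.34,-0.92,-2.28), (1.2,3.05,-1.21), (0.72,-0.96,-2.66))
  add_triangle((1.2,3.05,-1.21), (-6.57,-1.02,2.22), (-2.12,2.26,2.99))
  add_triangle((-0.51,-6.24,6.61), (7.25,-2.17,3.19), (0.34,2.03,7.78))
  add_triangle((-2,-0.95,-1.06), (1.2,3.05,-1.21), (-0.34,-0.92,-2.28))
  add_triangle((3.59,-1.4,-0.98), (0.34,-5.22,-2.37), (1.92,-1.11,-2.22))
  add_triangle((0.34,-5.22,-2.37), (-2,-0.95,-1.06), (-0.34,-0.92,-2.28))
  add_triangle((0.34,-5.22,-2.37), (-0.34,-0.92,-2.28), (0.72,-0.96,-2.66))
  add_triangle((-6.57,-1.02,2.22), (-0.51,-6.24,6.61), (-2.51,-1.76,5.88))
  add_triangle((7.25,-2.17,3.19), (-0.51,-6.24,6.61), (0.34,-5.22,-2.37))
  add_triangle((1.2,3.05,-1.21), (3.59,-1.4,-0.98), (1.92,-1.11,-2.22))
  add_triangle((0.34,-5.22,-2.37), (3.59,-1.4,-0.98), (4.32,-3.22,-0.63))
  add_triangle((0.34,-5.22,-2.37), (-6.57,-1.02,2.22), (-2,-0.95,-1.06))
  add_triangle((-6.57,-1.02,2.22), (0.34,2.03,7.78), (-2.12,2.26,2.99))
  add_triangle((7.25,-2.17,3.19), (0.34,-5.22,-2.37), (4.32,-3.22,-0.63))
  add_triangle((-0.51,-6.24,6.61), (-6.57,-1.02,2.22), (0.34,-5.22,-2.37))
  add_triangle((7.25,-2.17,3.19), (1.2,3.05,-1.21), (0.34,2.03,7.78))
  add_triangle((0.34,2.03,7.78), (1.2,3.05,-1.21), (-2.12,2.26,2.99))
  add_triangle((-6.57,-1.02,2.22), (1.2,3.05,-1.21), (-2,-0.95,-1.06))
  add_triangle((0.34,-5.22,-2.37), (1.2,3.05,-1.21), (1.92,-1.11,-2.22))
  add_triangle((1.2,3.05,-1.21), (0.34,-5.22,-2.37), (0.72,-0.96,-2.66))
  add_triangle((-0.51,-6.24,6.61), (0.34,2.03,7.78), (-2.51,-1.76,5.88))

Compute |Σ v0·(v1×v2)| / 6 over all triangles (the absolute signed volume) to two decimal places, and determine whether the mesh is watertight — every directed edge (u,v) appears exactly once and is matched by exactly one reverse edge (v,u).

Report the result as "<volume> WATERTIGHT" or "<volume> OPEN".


Per-triangle v0·(v1×v2)/6:
  t1: +1.4419
  t2: +9.4105
  t3: +76.5453
  t4: +2.2026
  t5: +4.6700
  t6: +3.1219
  t7: +1.8391
  t8: +24.2858
  t9: +61.7301
  t10: +3.7604
  t11: +3.7639
  t12: +8.4428
  t13: +17.4602
  t14: +9.7851
  t15: +52.3824
  t16: +35.9097
  t17: +12.2265
  t18: +6.0064
  t19: +2.0830
  t20: +1.2222
  t21: +25.1637
Σ = +363.4534 → |volume| = 363.45

Directed edges: 63 total; 7 unmatched, e.g. (-2.51,-1.76,5.88)→(-6.57,-1.02,2.22) → open.

363.45 OPEN


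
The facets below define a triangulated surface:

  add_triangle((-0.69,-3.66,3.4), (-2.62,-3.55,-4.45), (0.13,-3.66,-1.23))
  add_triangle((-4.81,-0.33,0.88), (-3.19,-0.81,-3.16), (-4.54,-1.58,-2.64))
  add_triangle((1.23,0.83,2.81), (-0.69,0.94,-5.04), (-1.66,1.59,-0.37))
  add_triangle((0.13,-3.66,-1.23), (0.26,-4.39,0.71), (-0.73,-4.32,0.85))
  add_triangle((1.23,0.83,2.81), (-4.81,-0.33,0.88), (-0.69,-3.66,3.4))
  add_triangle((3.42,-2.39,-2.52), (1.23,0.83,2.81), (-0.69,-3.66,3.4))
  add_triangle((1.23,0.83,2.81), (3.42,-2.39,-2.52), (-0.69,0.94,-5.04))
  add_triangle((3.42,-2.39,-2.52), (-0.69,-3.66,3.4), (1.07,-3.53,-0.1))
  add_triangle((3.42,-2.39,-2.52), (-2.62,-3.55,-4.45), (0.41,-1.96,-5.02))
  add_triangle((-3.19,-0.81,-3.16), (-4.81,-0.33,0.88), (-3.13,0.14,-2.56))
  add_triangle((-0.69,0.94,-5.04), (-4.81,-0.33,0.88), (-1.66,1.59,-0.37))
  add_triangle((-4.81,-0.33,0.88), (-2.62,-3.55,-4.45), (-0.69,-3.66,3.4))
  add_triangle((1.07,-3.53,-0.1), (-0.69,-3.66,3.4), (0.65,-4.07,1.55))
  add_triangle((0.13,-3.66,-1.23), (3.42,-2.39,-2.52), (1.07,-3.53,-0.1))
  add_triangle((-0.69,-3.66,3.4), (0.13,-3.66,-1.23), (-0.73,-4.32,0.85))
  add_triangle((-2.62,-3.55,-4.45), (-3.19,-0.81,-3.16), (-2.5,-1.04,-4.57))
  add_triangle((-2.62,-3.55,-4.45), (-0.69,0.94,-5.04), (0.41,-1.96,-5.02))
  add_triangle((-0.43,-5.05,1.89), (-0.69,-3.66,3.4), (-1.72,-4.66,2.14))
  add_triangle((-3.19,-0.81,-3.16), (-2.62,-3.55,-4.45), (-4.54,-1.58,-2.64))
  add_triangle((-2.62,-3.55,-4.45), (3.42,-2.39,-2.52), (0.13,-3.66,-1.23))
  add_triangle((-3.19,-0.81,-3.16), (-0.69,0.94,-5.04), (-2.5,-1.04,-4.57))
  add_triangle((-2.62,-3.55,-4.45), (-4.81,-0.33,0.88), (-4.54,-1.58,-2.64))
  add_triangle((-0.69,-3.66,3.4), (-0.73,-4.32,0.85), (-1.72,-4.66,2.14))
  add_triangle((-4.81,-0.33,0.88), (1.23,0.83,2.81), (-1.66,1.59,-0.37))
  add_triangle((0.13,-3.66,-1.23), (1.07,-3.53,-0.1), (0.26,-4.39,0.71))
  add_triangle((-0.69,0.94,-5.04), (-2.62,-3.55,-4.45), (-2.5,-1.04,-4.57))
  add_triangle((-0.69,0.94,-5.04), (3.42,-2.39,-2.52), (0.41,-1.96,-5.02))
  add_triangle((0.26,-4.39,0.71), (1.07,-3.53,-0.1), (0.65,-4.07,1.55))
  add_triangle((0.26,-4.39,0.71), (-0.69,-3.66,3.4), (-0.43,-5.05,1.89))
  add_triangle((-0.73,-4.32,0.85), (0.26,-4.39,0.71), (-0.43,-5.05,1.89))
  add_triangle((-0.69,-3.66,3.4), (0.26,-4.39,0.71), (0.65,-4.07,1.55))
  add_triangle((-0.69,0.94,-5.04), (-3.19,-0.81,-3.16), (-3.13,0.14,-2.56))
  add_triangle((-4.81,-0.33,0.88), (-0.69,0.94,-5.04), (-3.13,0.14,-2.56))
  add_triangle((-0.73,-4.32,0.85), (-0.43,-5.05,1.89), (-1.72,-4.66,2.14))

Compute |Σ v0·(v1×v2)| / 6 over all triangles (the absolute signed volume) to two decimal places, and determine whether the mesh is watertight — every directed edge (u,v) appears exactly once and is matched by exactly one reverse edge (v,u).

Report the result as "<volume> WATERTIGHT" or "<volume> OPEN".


Per-triangle v0·(v1×v2)/6:
  t1: +9.3849
  t2: +2.1623
  t3: +2.9105
  t4: +1.3238
  t5: +10.7467
  t6: +11.5591
  t7: +6.3132
  t8: +2.9603
  t9: +8.3841
  t10: +2.5492
  t11: +6.5236
  t12: +23.1212
  t13: -0.5598
  t14: +3.1993
  t15: -1.3437
  t16: +2.8113
  t17: +8.9290
  t18: +2.1350
  t19: +3.2698
  t20: +9.5019
  t21: +2.1798
  t22: +4.3641
  t23: -1.7364
  t24: +4.5484
  t25: +1.1903
  t26: +3.6998
  t27: +6.5237
  t28: +0.7625
  t29: +0.7859
  t30: +0.6934
  t31: +1.4319
  t32: +2.4856
  t33: +1.0103
  t34: +0.9747
Σ = +144.7956 → |volume| = 144.80

Directed edges: 102 total, each appears once with its reverse present → watertight.

144.80 WATERTIGHT


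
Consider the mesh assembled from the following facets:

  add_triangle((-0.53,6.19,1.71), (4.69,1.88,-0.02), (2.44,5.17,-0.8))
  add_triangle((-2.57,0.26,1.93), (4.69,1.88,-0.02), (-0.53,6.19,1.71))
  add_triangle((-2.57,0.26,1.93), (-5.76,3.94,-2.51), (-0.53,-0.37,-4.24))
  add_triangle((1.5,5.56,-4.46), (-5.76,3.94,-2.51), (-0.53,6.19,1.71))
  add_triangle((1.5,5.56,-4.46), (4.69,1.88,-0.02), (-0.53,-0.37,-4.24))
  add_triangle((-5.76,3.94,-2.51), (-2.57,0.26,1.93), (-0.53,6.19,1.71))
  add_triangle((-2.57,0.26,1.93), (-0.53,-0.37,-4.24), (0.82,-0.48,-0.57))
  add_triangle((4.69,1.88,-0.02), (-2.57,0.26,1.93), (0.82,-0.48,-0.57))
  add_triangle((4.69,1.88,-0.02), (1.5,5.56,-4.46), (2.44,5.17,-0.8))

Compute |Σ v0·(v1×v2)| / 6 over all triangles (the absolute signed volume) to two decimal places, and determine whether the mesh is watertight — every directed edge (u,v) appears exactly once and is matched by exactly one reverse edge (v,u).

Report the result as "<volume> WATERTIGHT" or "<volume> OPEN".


116.04 OPEN

Per-triangle v0·(v1×v2)/6:
  t1: +9.5473
  t2: +7.8817
  t3: +7.9099
  t4: +40.8795
  t5: +16.9917
  t6: +19.8535
  t7: +0.7971
  t8: +0.6418
  t9: +11.5325
Σ = +116.0351 → |volume| = 116.04

Directed edges: 27 total; 9 unmatched, e.g. (2.44,5.17,-0.8)→(-0.53,6.19,1.71) → open.


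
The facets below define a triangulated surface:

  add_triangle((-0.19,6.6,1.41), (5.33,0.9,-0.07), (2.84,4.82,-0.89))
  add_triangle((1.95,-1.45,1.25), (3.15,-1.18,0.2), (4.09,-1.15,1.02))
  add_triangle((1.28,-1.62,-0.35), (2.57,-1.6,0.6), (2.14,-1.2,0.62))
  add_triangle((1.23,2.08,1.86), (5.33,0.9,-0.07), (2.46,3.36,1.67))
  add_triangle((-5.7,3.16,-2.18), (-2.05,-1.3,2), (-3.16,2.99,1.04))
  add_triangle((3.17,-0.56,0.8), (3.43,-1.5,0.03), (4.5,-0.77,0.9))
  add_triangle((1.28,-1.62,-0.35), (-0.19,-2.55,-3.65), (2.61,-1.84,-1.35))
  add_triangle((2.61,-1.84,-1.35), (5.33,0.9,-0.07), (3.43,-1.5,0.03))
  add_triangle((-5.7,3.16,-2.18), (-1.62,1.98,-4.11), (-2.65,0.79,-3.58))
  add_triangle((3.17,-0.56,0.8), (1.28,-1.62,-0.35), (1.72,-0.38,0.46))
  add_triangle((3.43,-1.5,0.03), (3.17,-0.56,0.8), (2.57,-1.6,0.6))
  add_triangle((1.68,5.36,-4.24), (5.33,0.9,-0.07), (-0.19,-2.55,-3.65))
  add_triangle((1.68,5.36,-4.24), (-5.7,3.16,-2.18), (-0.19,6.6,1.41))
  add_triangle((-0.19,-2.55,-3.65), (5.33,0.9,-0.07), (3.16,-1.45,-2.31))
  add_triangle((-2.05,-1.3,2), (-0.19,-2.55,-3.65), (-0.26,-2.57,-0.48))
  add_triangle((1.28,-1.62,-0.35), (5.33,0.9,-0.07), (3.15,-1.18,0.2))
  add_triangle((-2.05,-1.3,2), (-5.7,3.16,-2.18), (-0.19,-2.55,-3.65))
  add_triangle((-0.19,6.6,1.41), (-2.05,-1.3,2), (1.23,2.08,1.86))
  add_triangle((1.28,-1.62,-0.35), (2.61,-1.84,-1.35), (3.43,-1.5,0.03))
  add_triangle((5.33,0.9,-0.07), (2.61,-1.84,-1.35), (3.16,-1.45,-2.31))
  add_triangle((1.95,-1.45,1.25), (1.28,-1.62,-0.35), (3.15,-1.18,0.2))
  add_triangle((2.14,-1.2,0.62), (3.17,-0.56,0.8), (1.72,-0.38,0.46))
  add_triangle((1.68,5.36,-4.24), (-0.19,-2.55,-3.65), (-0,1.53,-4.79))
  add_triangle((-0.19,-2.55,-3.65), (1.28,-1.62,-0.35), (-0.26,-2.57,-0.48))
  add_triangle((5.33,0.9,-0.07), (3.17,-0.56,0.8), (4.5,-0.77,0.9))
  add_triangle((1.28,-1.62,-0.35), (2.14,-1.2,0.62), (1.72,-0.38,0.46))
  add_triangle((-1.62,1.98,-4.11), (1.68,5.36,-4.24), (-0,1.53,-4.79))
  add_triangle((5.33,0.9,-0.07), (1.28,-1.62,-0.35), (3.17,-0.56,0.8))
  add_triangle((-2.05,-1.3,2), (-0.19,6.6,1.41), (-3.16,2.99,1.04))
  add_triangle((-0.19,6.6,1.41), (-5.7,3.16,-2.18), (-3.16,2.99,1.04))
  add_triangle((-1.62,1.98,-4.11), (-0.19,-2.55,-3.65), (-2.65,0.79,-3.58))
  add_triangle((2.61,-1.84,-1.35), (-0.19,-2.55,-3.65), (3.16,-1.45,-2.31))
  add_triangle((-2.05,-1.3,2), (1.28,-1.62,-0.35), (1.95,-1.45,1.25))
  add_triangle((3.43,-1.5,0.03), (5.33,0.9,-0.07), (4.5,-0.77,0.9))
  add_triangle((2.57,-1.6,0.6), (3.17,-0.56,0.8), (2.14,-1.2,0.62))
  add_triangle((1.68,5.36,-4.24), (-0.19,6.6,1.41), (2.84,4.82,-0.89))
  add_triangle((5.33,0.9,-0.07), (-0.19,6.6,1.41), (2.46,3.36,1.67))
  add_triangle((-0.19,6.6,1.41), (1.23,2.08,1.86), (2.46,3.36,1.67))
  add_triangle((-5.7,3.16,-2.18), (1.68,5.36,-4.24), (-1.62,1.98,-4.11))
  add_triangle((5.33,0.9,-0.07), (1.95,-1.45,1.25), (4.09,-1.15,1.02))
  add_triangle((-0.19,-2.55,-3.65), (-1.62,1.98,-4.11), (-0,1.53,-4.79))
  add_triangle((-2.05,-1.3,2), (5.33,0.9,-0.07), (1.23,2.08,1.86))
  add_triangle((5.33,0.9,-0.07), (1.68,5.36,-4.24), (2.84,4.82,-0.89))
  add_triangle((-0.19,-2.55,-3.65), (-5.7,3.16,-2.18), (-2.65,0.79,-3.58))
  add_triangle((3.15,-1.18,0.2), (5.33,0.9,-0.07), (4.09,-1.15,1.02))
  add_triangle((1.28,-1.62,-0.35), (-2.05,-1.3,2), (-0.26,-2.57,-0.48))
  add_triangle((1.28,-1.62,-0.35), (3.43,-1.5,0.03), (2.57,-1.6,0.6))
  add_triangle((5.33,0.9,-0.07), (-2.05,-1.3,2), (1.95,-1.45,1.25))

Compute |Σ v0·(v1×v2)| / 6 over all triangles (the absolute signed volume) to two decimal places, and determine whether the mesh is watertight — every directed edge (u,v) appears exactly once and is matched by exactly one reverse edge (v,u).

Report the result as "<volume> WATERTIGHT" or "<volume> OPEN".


236.52 WATERTIGHT

Per-triangle v0·(v1×v2)/6:
  t1: +10.4507
  t2: +0.5131
  t3: +0.0057
  t4: +2.0763
  t5: +8.4793
  t6: +0.1223
  t7: +1.5344
  t8: +2.5822
  t9: +4.8897
  t10: -0.0462
  t11: +0.4830
  t12: +25.9053
  t13: +38.9865
  t14: +1.3619
  t15: +2.5427
  t16: +0.9004
  t17: +15.3032
  t18: +6.4823
  t19: +0.6878
  t20: +2.2776
  t21: +0.8372
  t22: +0.0080
  t23: +4.3761
  t24: +1.9615
  t25: +0.2106
  t26: -0.1626
  t27: +6.0754
  t28: -1.6970
  t29: +6.7804
  t30: +12.1295
  t31: +4.4558
  t32: +2.0568
  t33: +1.7941
  t34: +1.6695
  t35: +0.0695
  t36: +13.7715
  t37: +6.3474
  t38: +2.6303
  t39: +15.8433
  t40: +0.3886
  t41: +4.9069
  t42: +4.8714
  t43: +12.4181
  t44: +4.1662
  t45: +1.2382
  t46: +1.3481
  t47: +0.4483
  t48: +2.0377
Σ = +236.5196 → |volume| = 236.52

Directed edges: 144 total, each appears once with its reverse present → watertight.


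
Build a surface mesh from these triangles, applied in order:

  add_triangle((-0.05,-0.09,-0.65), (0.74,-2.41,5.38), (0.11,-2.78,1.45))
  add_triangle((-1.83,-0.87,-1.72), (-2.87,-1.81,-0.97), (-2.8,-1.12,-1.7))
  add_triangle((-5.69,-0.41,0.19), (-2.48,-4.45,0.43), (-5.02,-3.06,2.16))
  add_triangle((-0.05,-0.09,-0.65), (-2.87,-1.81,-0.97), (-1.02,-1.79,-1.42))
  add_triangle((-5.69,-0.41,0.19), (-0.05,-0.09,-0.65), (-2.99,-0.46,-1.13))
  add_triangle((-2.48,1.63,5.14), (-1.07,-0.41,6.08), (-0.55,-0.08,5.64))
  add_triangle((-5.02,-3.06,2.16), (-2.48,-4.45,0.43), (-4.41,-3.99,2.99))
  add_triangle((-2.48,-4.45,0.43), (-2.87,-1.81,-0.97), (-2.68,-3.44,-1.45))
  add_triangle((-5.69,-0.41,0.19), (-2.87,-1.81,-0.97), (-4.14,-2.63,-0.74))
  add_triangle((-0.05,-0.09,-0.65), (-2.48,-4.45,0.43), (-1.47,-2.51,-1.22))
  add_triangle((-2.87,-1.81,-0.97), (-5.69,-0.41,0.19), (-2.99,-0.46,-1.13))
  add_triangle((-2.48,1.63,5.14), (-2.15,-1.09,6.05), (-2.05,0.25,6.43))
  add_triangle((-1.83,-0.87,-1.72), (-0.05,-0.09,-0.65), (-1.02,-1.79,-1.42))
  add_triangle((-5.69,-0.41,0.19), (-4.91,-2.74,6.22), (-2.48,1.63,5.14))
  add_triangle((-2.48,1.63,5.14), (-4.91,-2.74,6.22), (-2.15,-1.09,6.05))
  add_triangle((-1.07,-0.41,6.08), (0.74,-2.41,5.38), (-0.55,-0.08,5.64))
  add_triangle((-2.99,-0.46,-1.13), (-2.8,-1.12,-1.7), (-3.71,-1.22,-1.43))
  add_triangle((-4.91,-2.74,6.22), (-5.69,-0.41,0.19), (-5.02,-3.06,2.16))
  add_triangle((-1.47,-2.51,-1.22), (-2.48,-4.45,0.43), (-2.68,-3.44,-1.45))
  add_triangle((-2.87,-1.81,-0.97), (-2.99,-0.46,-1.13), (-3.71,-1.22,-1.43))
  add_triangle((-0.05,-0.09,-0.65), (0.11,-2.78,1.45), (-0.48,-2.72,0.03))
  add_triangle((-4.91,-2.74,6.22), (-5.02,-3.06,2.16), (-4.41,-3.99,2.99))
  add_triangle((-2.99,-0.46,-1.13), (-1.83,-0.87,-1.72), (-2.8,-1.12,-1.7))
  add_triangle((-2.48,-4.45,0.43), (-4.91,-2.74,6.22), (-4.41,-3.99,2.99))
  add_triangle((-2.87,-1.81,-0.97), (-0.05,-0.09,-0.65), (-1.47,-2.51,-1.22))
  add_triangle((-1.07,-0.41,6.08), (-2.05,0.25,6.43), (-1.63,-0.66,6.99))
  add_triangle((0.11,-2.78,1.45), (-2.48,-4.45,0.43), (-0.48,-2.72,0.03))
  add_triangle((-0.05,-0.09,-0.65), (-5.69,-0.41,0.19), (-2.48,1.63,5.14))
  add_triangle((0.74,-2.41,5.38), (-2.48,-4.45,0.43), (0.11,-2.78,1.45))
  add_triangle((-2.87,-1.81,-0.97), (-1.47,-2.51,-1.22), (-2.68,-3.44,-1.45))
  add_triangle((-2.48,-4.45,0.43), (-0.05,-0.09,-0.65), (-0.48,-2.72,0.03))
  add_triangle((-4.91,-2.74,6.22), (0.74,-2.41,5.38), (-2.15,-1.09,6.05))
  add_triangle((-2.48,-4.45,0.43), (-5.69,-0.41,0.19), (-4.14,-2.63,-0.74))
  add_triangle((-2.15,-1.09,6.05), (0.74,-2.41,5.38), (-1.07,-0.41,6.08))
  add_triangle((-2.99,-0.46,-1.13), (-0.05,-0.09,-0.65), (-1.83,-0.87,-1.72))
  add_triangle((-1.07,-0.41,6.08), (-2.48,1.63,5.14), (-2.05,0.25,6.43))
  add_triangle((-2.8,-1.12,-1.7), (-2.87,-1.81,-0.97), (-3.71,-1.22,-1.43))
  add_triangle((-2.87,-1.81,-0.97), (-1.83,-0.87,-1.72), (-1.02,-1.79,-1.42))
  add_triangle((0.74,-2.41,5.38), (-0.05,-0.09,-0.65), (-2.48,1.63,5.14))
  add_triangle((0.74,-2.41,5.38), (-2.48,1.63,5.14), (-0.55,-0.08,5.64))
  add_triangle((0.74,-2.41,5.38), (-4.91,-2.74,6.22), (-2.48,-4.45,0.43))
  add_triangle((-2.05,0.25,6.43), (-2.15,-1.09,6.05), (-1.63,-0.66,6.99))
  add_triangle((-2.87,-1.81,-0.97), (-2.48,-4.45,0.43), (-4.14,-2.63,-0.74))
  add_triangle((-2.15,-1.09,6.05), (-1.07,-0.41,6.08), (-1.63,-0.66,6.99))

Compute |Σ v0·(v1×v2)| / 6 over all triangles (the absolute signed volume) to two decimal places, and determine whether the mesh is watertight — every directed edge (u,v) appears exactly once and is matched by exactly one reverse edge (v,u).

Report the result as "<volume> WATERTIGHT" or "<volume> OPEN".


Per-triangle v0·(v1×v2)/6:
  t1: +0.1058
  t2: +0.2379
  t3: +7.1819
  t4: -0.3172
  t5: +0.0504
  t6: +1.3659
  t7: +3.3796
  t8: +1.8127
  t9: +1.0215
  t10: +0.0349
  t11: +1.6226
  t12: +1.5337
  t13: +0.2307
  t14: +21.8316
  t15: +8.0247
  t16: +1.4315
  t17: +0.1981
  t18: +10.9880
  t19: +0.7334
  t20: +0.0561
  t21: +0.1553
  t22: +4.7049
  t23: +0.1650
  t24: +3.1220
  t25: +0.4591
  t26: +0.4525
  t27: +1.1941
  t28: +0.7034
  t29: +4.5091
  t30: +0.1932
  t31: +0.5060
  t32: +8.2519
  t33: +4.3251
  t34: +3.4172
  t35: +0.1429
  t36: +0.7482
  t37: +0.3493
  t38: +0.7503
  t39: -0.9503
  t40: -2.3164
  t41: +22.1150
  t42: +1.0709
  t43: +0.8985
  t44: +0.0689
Σ = +116.5604 → |volume| = 116.56

Directed edges: 132 total, each appears once with its reverse present → watertight.

116.56 WATERTIGHT


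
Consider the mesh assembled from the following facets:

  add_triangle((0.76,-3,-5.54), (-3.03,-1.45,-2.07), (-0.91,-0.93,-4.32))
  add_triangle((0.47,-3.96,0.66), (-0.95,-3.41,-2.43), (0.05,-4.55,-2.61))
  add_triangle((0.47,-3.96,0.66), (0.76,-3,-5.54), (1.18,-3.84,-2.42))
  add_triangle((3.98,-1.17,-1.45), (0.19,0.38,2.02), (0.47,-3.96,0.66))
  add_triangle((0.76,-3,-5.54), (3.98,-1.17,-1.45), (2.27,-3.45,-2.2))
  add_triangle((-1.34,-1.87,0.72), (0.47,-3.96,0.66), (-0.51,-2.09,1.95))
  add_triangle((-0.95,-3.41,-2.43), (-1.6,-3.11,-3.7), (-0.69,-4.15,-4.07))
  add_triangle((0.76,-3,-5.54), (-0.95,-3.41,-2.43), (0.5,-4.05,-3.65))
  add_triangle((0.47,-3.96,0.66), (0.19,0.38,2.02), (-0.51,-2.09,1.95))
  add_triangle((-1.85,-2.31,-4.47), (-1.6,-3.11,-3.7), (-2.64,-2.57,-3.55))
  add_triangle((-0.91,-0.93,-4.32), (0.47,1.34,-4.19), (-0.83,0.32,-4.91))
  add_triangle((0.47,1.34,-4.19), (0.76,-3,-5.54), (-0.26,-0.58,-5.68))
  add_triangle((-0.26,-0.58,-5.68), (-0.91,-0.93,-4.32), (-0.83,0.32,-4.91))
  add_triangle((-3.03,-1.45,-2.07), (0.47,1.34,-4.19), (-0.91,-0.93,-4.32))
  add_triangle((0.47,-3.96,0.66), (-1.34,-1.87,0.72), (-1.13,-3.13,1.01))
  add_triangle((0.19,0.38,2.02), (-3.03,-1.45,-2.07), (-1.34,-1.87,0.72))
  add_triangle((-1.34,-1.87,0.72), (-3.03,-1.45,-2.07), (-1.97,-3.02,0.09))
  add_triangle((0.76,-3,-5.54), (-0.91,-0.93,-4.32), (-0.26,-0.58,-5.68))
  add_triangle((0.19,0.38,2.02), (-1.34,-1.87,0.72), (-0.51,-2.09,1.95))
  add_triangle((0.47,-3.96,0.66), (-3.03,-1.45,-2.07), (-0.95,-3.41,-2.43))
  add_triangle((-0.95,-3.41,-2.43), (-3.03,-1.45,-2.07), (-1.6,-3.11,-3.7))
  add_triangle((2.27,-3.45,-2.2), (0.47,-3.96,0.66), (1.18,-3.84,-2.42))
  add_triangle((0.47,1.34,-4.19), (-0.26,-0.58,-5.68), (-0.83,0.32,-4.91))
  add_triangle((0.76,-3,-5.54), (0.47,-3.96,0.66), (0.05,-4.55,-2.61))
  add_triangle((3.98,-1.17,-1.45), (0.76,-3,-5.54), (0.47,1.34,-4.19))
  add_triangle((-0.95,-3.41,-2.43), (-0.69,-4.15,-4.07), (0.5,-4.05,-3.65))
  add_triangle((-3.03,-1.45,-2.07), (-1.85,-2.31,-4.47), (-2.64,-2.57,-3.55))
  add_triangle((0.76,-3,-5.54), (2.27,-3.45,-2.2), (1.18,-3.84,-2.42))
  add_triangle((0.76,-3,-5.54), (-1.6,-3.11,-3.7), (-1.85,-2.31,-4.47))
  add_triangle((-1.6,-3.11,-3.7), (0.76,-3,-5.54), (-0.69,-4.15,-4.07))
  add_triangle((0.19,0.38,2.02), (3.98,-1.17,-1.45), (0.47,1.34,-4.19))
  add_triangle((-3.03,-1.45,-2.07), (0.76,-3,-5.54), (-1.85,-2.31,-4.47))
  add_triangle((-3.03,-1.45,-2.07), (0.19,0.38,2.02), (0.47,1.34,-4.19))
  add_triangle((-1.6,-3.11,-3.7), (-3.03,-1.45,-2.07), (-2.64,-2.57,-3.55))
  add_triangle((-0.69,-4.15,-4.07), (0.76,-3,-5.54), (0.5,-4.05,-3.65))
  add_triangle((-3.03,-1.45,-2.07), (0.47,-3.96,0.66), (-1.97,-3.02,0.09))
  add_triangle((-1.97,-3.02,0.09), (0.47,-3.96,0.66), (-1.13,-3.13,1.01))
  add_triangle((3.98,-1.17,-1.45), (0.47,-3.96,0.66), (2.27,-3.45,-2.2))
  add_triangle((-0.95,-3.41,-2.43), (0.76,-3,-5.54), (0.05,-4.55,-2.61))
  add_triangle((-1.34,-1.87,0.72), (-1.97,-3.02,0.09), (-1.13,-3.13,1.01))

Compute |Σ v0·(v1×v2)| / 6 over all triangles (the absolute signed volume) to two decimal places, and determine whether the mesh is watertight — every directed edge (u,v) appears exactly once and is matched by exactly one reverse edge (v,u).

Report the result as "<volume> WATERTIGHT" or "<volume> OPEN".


Per-triangle v0·(v1×v2)/6:
  t1: +4.7690
  t2: +2.0420
  t3: +2.0713
  t4: +5.5368
  t5: +7.1861
  t6: +1.4468
  t7: +0.8570
  t8: -2.4556
  t9: +1.2909
  t10: +1.0072
  t11: -1.0113
  t12: +3.2214
  t13: +0.8339
  t14: +3.2092
  t15: -0.0988
  t16: +1.4116
  t17: +0.8246
  t18: +2.1105
  t19: +0.6962
  t20: +4.2697
  t21: +1.7823
  t22: +2.4311
  t23: +1.5275
  t24: +2.8514
  t25: +12.5623
  t26: +0.8273
  t27: +0.8591
  t28: +2.8284
  t29: +2.7315
  t30: +2.5117
  t31: +3.2104
  t32: -1.0868
  t33: +1.7229
  t34: +0.3474
  t35: +2.3886
  t36: +2.6790
  t37: +1.1601
  t38: +5.0151
  t39: +3.1212
  t40: +0.3603
Σ = +89.0495 → |volume| = 89.05

Directed edges: 120 total, each appears once with its reverse present → watertight.

89.05 WATERTIGHT


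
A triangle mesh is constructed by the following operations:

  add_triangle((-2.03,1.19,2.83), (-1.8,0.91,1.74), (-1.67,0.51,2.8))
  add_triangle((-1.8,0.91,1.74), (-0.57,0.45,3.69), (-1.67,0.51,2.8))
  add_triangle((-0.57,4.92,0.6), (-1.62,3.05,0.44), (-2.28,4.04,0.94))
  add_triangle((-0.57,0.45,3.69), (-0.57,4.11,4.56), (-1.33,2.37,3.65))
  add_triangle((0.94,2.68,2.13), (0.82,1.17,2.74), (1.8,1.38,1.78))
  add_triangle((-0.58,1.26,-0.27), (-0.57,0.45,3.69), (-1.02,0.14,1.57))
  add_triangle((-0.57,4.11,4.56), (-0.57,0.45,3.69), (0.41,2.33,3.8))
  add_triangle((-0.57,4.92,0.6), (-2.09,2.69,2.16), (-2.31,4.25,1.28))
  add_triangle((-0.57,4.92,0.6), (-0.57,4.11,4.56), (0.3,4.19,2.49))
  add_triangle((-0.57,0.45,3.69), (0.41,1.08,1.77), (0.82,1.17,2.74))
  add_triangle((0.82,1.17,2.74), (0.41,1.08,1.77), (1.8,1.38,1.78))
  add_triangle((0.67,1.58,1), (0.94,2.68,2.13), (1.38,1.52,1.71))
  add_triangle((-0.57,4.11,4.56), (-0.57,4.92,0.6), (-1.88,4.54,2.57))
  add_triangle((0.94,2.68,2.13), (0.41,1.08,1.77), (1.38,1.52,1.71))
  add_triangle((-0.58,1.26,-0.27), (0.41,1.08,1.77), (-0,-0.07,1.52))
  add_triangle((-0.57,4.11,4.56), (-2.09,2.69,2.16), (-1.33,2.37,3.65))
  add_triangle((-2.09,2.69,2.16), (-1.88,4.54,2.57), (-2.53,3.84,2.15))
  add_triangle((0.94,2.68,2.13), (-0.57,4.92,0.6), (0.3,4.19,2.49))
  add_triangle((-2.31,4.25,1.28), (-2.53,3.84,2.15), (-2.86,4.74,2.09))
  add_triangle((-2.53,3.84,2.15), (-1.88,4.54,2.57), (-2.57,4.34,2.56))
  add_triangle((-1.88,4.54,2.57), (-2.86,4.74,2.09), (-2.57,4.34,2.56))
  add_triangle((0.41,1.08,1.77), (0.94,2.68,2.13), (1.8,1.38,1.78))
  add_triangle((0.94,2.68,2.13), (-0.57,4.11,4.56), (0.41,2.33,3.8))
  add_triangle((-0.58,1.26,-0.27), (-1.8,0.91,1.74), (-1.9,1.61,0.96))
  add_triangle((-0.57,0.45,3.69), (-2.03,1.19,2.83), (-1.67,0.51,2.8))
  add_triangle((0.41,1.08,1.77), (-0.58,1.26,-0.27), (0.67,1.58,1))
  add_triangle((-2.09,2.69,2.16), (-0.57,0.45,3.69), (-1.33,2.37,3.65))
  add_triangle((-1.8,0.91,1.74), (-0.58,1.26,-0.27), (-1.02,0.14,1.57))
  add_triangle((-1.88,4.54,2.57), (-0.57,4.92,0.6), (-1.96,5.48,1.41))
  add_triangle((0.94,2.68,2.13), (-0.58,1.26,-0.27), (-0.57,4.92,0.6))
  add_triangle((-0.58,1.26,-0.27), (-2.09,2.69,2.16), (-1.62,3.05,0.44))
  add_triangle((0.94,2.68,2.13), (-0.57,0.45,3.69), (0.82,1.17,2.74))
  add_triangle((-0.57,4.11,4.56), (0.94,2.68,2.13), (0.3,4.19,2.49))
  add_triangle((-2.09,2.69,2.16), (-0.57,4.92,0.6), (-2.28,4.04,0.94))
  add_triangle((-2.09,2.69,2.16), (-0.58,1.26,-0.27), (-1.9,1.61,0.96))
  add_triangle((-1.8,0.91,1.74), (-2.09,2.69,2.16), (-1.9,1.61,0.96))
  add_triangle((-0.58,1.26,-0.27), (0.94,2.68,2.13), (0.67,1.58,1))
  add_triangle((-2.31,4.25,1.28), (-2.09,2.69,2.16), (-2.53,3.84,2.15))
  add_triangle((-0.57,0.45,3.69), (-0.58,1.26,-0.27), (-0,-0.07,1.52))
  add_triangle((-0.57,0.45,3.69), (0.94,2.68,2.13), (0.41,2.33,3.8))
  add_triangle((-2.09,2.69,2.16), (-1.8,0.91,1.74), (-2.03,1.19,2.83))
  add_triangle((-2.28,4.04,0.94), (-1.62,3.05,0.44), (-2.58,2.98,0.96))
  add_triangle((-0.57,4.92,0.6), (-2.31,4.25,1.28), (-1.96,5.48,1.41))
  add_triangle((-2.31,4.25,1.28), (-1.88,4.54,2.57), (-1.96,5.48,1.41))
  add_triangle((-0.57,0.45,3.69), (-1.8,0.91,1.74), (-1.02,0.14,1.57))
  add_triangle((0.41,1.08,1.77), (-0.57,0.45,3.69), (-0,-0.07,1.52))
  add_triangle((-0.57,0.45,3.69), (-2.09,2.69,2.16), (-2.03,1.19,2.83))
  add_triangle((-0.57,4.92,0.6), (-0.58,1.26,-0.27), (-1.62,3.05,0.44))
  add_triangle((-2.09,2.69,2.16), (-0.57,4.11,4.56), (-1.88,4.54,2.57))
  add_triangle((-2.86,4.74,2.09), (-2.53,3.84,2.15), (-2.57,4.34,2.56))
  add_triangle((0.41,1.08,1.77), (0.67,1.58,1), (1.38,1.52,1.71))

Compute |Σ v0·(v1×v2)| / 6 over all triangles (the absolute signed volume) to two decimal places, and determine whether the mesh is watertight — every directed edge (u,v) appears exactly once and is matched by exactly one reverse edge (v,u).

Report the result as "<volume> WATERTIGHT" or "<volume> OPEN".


28.13 OPEN

Per-triangle v0·(v1×v2)/6:
  t1: +0.1452
  t2: -0.3724
  t3: +0.3635
  t4: +1.8337
  t5: +0.9390
  t6: -0.6379
  t7: +2.0248
  t8: -1.6197
  t9: +2.7663
  t10: -0.3094
  t11: -0.2215
  t12: +0.1227
  t13: +4.3513
  t14: +0.3378
  t15: -0.3002
  t16: +1.7658
  t17: +0.4707
  t18: +0.8680
  t19: +0.0082
  t20: -0.0873
  t21: +0.4170
  t22: -0.5263
  t23: +1.5152
  t24: -0.0924
  t25: +0.4779
  t26: -0.3323
  t27: +0.9357
  t28: -0.0758
  t29: +1.3674
  t30: -0.2073
  t31: +0.0715
  t32: +1.1982
  t33: +1.4306
  t34: +2.0696
  t35: +0.4325
  t36: +0.4568
  t37: +0.1825
  t38: +0.0184
  t39: -0.0891
  t40: -0.0272
  t41: +0.4183
  t42: +0.1449
  t43: +0.2778
  t44: +0.9678
  t45: +0.3821
  t46: +0.2321
  t47: +1.4645
  t48: +0.4643
  t49: +2.1953
  t50: +0.1263
  t51: -0.2199
Σ = +28.1252 → |volume| = 28.13

Directed edges: 153 total; 7 unmatched, e.g. (-2.86,4.74,2.09)→(-2.31,4.25,1.28) → open.


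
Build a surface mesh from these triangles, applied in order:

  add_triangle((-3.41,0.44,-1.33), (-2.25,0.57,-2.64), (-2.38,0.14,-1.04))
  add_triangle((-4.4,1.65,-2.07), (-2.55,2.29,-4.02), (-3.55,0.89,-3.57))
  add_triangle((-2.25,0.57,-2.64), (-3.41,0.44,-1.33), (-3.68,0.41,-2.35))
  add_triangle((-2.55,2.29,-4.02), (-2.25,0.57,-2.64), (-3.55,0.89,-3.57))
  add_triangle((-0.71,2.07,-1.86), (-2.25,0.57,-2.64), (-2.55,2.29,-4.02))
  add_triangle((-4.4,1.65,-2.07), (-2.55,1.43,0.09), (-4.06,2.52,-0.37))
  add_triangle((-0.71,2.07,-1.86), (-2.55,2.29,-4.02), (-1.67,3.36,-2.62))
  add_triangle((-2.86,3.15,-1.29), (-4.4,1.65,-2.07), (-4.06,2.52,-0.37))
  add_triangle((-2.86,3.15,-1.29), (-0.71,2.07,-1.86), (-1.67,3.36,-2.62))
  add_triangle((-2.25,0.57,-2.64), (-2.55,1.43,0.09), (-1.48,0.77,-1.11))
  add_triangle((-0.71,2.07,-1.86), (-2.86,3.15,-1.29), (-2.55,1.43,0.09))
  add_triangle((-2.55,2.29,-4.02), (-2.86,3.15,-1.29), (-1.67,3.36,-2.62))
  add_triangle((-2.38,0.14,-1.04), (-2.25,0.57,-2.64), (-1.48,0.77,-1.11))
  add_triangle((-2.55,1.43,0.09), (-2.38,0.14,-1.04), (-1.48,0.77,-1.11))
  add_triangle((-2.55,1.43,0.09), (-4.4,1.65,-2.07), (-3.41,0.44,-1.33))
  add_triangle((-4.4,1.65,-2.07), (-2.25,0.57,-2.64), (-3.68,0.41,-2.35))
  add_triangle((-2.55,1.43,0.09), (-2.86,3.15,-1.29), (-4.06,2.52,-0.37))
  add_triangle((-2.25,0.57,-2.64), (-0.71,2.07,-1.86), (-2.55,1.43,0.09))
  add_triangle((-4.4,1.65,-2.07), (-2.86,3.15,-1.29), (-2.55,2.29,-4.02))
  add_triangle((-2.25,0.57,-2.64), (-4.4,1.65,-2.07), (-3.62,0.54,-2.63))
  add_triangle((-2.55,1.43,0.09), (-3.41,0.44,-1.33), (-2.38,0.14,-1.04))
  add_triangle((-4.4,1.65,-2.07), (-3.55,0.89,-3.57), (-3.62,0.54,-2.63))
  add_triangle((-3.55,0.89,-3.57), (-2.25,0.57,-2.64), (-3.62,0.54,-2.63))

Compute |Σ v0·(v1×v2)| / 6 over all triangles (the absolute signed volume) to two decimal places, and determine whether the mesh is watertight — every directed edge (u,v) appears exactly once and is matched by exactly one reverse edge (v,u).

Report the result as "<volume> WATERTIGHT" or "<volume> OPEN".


Per-triangle v0·(v1×v2)/6:
  t1: +0.1851
  t2: +2.7709
  t3: -0.2103
  t4: +0.3634
  t5: -0.0955
  t6: +0.4083
  t7: +0.5933
  t8: +2.3057
  t9: +0.0300
  t10: +0.2724
  t11: -0.2504
  t12: +2.5416
  t13: -0.3684
  t14: -0.5615
  t15: +0.8885
  t16: +1.0007
  t17: +0.1935
  t18: -2.4864
  t19: +4.3511
  t20: -0.7620
  t21: +0.0331
  t22: +0.8390
  t23: +0.0785
Σ = +12.1207 → |volume| = 12.12

Directed edges: 69 total; 3 unmatched, e.g. (-3.41,0.44,-1.33)→(-3.68,0.41,-2.35) → open.

12.12 OPEN


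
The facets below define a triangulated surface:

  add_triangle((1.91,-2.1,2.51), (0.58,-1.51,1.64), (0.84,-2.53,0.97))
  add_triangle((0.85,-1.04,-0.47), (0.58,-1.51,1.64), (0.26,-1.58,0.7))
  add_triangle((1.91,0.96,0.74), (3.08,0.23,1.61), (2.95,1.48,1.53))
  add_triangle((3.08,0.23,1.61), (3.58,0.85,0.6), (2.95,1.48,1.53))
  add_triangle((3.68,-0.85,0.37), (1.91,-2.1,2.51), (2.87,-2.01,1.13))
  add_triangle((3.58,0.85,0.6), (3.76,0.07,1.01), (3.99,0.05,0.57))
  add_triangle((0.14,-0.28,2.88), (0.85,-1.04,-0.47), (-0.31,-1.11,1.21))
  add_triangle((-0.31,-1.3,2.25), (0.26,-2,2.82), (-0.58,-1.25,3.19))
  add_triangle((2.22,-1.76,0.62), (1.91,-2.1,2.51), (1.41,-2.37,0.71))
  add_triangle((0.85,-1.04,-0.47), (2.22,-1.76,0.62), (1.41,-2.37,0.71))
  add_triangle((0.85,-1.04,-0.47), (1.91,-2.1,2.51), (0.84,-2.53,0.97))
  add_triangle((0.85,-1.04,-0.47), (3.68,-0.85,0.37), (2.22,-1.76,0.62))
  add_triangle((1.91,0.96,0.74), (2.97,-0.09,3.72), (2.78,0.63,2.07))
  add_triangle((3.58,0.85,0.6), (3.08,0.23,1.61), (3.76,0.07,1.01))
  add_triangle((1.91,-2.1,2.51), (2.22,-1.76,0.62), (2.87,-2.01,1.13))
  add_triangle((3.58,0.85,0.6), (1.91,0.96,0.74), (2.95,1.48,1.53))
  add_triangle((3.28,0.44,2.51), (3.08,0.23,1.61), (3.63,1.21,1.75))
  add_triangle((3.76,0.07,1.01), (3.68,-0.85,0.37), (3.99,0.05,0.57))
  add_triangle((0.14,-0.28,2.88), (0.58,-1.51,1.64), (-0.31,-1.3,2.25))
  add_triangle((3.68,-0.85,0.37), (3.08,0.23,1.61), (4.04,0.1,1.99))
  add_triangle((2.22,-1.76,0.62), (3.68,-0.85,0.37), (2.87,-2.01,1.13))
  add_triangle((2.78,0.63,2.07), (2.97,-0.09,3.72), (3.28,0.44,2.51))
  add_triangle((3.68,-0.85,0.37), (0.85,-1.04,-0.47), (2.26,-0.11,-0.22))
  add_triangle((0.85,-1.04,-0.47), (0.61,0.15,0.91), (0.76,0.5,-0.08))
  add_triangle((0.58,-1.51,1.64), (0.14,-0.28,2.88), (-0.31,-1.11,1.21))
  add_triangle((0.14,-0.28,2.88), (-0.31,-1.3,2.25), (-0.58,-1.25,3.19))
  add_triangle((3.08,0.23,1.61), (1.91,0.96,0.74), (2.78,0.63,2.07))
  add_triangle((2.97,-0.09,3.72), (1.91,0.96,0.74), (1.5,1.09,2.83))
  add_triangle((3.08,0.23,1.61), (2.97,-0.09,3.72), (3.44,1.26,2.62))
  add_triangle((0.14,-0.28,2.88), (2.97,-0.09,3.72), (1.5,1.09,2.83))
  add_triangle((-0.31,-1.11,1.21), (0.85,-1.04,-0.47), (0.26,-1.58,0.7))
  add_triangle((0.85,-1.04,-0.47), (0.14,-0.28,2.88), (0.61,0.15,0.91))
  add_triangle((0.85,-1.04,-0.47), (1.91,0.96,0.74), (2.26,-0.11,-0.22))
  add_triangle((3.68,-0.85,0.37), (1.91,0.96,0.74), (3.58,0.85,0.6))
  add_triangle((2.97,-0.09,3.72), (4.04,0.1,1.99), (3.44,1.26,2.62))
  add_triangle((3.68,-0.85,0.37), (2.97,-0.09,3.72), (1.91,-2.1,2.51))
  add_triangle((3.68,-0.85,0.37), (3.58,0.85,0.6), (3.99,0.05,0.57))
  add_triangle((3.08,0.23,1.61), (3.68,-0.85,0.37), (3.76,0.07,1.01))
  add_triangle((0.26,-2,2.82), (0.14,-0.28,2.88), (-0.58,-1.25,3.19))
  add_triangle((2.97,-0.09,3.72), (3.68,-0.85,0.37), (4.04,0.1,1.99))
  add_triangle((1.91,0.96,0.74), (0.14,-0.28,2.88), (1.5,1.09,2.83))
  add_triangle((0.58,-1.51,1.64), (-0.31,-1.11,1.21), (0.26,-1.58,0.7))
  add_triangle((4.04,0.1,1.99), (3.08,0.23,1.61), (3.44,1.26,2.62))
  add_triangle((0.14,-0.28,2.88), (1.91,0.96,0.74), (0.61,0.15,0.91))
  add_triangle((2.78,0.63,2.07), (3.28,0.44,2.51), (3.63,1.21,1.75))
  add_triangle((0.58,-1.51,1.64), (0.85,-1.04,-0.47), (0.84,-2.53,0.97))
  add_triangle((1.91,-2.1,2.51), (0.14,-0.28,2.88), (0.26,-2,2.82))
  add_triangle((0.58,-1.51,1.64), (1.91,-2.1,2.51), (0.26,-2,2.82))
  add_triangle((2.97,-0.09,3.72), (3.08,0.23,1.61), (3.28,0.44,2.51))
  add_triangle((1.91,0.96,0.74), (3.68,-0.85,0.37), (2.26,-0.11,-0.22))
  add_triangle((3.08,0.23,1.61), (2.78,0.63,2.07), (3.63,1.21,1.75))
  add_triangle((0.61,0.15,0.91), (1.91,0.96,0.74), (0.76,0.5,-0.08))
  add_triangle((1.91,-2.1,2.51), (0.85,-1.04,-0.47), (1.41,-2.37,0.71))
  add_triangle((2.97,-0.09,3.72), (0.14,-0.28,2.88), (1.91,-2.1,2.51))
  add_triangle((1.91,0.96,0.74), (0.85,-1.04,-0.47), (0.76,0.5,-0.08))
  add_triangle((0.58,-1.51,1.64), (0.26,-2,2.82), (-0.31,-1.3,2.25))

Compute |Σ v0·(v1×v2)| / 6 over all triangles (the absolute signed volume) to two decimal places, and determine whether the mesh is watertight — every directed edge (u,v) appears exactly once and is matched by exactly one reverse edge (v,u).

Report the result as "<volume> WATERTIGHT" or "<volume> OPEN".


Per-triangle v0·(v1×v2)/6:
  t1: +0.4861
  t2: +0.2548
  t3: -0.1620
  t4: +0.8185
  t5: +1.0590
  t6: +0.2518
  t7: -0.6080
  t8: +0.1247
  t9: +0.8472
  t10: +0.3706
  t11: +0.8071
  t12: +0.6302
  t13: +0.1273
  t14: +0.4233
  t15: +0.2652
  t16: +0.1177
  t17: +0.3982
  t18: +0.2794
  t19: -0.5315
  t20: +0.0905
  t21: +0.3158
  t22: +0.1881
  t23: +0.3718
  t24: -0.2095
  t25: +0.4774
  t26: -0.1923
  t27: +0.3148
  t28: +1.4080
  t29: -1.2477
  t30: +1.6500
  t31: -0.0076
  t32: -0.3948
  t33: -0.1947
  t34: -0.3573
  t35: +1.8874
  t36: +4.3283
  t37: +0.0306
  t38: +0.3836
  t39: +0.6644
  t40: +1.5891
  t41: -0.5531
  t42: +0.1887
  t43: +0.0224
  t44: -0.0657
  t45: +0.1218
  t46: -0.2546
  t47: +1.3717
  t48: +0.2092
  t49: +0.3444
  t50: +0.5228
  t51: -0.3293
  t52: +0.0066
  t53: -0.3758
  t54: +2.7179
  t55: +0.2049
  t56: +0.0248
Σ = +21.2121 → |volume| = 21.21

Directed edges: 168 total, each appears once with its reverse present → watertight.

21.21 WATERTIGHT


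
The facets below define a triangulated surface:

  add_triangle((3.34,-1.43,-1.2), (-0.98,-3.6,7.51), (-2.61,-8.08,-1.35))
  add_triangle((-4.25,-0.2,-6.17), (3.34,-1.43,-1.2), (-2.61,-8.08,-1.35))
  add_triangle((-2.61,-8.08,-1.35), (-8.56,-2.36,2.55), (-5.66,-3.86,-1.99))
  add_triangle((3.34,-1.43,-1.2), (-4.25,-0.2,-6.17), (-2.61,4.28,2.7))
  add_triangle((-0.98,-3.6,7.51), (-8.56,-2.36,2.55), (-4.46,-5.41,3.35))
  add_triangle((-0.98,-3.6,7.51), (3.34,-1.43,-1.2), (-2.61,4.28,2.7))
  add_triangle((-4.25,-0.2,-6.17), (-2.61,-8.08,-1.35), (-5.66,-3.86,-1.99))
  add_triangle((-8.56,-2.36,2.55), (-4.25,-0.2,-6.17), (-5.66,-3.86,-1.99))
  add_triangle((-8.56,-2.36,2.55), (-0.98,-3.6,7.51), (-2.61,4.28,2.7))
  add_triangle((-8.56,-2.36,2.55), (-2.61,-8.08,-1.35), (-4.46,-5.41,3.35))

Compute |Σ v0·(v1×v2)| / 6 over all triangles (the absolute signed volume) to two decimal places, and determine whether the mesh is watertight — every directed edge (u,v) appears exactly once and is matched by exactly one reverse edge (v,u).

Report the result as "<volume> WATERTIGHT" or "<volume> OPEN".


Per-triangle v0·(v1×v2)/6:
  t1: +41.7668
  t2: +36.8357
  t3: +31.6226
  t4: +11.5691
  t5: +33.4459
  t6: +16.5446
  t7: +28.8886
  t8: +29.4915
  t9: +60.6173
  t10: +33.9147
Σ = +324.6969 → |volume| = 324.70

Directed edges: 30 total; 6 unmatched, e.g. (-0.98,-3.6,7.51)→(-2.61,-8.08,-1.35) → open.

324.70 OPEN


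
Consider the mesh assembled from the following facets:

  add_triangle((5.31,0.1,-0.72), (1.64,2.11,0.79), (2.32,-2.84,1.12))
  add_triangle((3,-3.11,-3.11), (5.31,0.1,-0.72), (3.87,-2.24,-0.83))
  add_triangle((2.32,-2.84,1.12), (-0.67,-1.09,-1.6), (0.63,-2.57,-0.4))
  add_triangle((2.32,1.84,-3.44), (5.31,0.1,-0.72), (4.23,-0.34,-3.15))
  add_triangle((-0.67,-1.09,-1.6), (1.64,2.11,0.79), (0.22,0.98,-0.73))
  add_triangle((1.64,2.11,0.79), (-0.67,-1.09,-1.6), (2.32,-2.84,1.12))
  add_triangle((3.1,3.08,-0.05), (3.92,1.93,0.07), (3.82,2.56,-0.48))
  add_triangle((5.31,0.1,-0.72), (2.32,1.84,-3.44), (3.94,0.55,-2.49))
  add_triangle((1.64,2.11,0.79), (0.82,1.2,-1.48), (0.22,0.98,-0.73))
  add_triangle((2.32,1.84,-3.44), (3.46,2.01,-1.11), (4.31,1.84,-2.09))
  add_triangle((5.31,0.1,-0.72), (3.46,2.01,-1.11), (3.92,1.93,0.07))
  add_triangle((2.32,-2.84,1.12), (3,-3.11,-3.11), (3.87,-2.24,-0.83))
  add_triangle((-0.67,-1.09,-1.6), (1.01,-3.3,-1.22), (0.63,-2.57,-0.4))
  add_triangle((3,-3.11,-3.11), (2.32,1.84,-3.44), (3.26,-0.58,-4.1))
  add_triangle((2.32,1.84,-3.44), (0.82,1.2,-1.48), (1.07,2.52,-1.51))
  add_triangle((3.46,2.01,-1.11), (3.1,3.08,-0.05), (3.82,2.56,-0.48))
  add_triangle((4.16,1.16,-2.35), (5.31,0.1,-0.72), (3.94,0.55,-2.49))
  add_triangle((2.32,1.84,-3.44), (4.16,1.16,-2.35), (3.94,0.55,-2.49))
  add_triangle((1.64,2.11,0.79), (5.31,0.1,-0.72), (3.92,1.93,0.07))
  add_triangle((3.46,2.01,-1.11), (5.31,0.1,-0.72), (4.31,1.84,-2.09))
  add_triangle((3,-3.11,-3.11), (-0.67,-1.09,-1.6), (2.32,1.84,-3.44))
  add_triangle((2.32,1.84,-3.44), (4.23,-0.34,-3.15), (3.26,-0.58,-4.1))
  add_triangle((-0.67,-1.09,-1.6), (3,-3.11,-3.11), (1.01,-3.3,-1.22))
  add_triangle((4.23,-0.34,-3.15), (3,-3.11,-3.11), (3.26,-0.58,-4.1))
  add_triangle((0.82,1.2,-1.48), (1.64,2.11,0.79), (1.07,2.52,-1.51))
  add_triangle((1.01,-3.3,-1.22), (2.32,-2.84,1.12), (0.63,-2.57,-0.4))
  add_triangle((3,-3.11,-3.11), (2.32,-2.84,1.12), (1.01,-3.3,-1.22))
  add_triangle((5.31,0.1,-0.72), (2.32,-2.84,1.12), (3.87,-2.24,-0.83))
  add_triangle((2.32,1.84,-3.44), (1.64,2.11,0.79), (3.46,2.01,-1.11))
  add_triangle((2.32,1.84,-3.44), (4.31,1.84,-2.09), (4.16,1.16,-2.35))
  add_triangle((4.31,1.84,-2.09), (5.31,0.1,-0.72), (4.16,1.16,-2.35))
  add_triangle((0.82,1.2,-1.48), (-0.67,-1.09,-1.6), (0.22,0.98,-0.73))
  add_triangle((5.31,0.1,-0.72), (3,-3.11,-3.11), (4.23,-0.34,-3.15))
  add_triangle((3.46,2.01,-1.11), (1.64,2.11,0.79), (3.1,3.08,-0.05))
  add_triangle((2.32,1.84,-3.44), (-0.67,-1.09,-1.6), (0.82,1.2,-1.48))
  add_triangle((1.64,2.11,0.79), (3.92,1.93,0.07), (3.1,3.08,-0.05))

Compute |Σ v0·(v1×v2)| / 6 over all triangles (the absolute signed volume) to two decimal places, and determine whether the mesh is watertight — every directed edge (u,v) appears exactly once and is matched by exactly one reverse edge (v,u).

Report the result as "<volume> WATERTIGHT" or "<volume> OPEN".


58.18 OPEN

Per-triangle v0·(v1×v2)/6:
  t1: +5.2233
  t2: +4.6778
  t3: -0.3678
  t4: +5.2566
  t5: -0.2954
  t6: -2.0337
  t7: +0.5097
  t8: -1.7931
  t9: +0.3241
  t10: +1.2327
  t11: +2.0881
  t12: +3.8150
  t13: +0.4067
  t14: -0.0805
  t15: +0.1870
  t16: +0.3642
  t17: +1.1202
  t18: +1.0286
  t19: +0.5562
  t20: +1.5939
  t21: +5.7937
  t22: +2.7731
  t23: +2.4305
  t24: +3.1860
  t25: -0.5057
  t26: +0.6258
  t27: +4.0085
  t28: +3.7155
  t29: +2.1726
  t30: +1.2274
  t31: +1.3387
  t32: +0.2576
  t33: +6.2161
  t34: -0.3405
  t35: +0.6082
  t36: +0.8619
Σ = +58.1830 → |volume| = 58.18

Directed edges: 108 total; 6 unmatched, e.g. (3.92,1.93,0.07)→(3.82,2.56,-0.48) → open.
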